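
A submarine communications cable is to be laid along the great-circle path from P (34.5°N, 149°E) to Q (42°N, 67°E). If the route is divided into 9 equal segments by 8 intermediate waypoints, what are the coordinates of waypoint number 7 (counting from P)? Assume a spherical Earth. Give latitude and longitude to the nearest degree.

≈ (46°N, 86°E)

From cos δ = sin φ₁ sin φ₂ + cos φ₁ cos φ₂ cos Δλ, the central angle is δ ≈ 1.088 rad (62.3°).
Interpolate at f = 7/9 with slerp weights a = sin((1−f)δ)/sin δ ≈ 0.270, b = sin(fδ)/sin δ ≈ 0.845.
p = a·p₁ + b·p₂ ≈ (0.055, 0.693, 0.719); φ = arcsin(p_z) ≈ 45.96°, λ = atan2(p_y, p_x) ≈ 85.50°.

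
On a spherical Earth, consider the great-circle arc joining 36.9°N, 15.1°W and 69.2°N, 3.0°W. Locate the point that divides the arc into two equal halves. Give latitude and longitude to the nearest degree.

From cos δ = sin φ₁ sin φ₂ + cos φ₁ cos φ₂ cos Δλ, the central angle is δ ≈ 0.575 rad (33.0°).
Interpolate at f = 1/2 with slerp weights a = sin((1−f)δ)/sin δ ≈ 0.521, b = sin(fδ)/sin δ ≈ 0.521.
p = a·p₁ + b·p₂ ≈ (0.587, -0.118, 0.801); φ = arcsin(p_z) ≈ 53.18°, λ = atan2(p_y, p_x) ≈ -11.39°.

≈ 53°N, 11°W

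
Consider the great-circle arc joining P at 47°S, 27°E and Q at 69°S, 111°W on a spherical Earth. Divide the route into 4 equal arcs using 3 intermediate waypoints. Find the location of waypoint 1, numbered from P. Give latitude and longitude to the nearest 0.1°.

Write both endpoints as unit vectors p₁, p₂ with components (cos φ cos λ, cos φ sin λ, sin φ).
The central angle between the endpoints is δ = arccos(p₁·p₂) ≈ 1.046 rad (59.9°).
Interpolate at f = 1/4 with slerp weights a = sin((1−f)δ)/sin δ ≈ 0.816, b = sin(fδ)/sin δ ≈ 0.299.
p = a·p₁ + b·p₂ ≈ (0.458, 0.153, -0.876); φ = arcsin(p_z) ≈ -61.15°, λ = atan2(p_y, p_x) ≈ 18.46°.

≈ 61.2°S, 18.5°E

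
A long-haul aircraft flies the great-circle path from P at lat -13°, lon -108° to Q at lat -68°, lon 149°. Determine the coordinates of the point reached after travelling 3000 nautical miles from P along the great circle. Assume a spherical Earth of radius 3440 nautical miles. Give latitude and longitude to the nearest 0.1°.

≈ lat -57.0°, lon -139.1°

Convert each endpoint to a unit vector on the sphere (x = cos φ cos λ, y = cos φ sin λ, z = sin φ).
The central angle between the endpoints is δ = arccos(p₁·p₂) ≈ 1.444 rad (82.7°). The total great-circle distance is δ·R ≈ 1.444 × 3440 ≈ 4967 nmi, so the target fraction is f = 3000/4967 ≈ 0.604.
Interpolate at f ≈ 0.604 with slerp weights a = sin((1−f)δ)/sin δ ≈ 0.546, b = sin(fδ)/sin δ ≈ 0.772.
p = a·p₁ + b·p₂ ≈ (-0.412, -0.357, -0.838); φ = arcsin(p_z) ≈ -56.97°, λ = atan2(p_y, p_x) ≈ -139.12°.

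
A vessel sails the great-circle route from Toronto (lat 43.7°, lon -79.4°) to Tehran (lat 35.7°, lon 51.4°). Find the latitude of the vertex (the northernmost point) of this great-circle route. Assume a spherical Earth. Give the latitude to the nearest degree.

≈ 64°

The great circle lies in the plane with unit normal n̂ = (p₁ × p₂)/|p₁ × p₂|.
Here n̂_z ≈ +0.445; the vertex latitude is φ_max = arccos|n̂_z| ≈ 63.6°.
Check via Clairaut: cos φ_max = |cos φ₁| · sin C = cos(43.7°)·sin(37.9°) ≈ 0.445, again giving ≈ 63.6°.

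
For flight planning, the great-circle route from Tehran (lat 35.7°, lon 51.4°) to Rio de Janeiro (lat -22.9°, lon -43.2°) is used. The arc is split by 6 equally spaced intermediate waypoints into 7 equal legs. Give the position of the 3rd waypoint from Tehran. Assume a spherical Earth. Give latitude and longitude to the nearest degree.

Write both endpoints as unit vectors p₁, p₂ with components (cos φ cos λ, cos φ sin λ, sin φ).
The central angle between the endpoints is δ = arccos(p₁·p₂) ≈ 1.862 rad (106.7°).
Interpolate at f = 3/7 with slerp weights a = sin((1−f)δ)/sin δ ≈ 0.913, b = sin(fδ)/sin δ ≈ 0.747.
p = a·p₁ + b·p₂ ≈ (0.964, 0.108, 0.242); φ = arcsin(p_z) ≈ 13.99°, λ = atan2(p_y, p_x) ≈ 6.39°.

≈ lat 14°, lon 6°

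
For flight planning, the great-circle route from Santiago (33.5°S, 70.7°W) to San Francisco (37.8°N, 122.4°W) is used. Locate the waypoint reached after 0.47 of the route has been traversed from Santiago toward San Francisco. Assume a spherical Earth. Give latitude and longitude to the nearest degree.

≈ 0°N, 94°W

The haversine formula gives a central angle δ ≈ 1.501 rad (86.0°) between the endpoints.
Interpolate at f = 0.47 with slerp weights a = sin((1−f)δ)/sin δ ≈ 0.716, b = sin(fδ)/sin δ ≈ 0.650.
p = a·p₁ + b·p₂ ≈ (-0.078, -0.997, 0.003); φ = arcsin(p_z) ≈ 0.18°, λ = atan2(p_y, p_x) ≈ -94.46°.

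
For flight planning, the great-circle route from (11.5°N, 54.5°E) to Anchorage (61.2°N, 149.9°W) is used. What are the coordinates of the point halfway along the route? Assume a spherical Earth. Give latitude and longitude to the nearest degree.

The haversine formula gives a central angle δ ≈ 1.829 rad (104.8°) between the endpoints.
Interpolate at f = 1/2 with slerp weights a = sin((1−f)δ)/sin δ ≈ 0.819, b = sin(fδ)/sin δ ≈ 0.819.
p = a·p₁ + b·p₂ ≈ (0.125, 0.456, 0.881); φ = arcsin(p_z) ≈ 61.81°, λ = atan2(p_y, p_x) ≈ 74.69°.

≈ (62°N, 75°E)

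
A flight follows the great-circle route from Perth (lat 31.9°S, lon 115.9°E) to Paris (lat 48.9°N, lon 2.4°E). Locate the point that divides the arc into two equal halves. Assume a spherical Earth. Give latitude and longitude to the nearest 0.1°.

Convert each endpoint to a unit vector on the sphere (x = cos φ cos λ, y = cos φ sin λ, z = sin φ).
The central angle between the endpoints is δ = arccos(p₁·p₂) ≈ 2.240 rad (128.4°).
Interpolate at f = 1/2 with slerp weights a = sin((1−f)δ)/sin δ ≈ 1.148, b = sin(fδ)/sin δ ≈ 1.148.
p = a·p₁ + b·p₂ ≈ (0.328, 0.908, 0.258); φ = arcsin(p_z) ≈ 14.98°, λ = atan2(p_y, p_x) ≈ 70.13°.

≈ lat 15.0°N, lon 70.1°E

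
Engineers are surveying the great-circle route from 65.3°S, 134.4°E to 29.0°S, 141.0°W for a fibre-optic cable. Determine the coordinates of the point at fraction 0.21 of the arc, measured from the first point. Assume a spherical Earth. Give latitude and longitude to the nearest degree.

Write both endpoints as unit vectors p₁, p₂ with components (cos φ cos λ, cos φ sin λ, sin φ).
The central angle between the endpoints is δ = arccos(p₁·p₂) ≈ 1.076 rad (61.7°).
Interpolate at f = 0.21 with slerp weights a = sin((1−f)δ)/sin δ ≈ 0.854, b = sin(fδ)/sin δ ≈ 0.255.
p = a·p₁ + b·p₂ ≈ (-0.423, 0.115, -0.899); φ = arcsin(p_z) ≈ -64.03°, λ = atan2(p_y, p_x) ≈ 164.81°.

≈ 64°S, 165°E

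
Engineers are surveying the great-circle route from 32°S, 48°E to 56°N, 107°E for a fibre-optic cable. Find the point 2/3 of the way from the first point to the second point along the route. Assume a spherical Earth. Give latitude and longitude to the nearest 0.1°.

≈ 28.7°N, 79.0°E

Write both endpoints as unit vectors p₁, p₂ with components (cos φ cos λ, cos φ sin λ, sin φ).
The central angle between the endpoints is δ = arccos(p₁·p₂) ≈ 1.767 rad (101.2°).
Interpolate at f = 2/3 with slerp weights a = sin((1−f)δ)/sin δ ≈ 0.566, b = sin(fδ)/sin δ ≈ 0.942.
p = a·p₁ + b·p₂ ≈ (0.167, 0.861, 0.481); φ = arcsin(p_z) ≈ 28.74°, λ = atan2(p_y, p_x) ≈ 78.99°.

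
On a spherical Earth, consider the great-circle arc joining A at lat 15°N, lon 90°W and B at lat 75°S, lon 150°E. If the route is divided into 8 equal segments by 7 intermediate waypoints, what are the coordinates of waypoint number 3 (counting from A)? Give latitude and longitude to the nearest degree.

≈ lat 26°S, lon 100°W

Write both endpoints as unit vectors p₁, p₂ with components (cos φ cos λ, cos φ sin λ, sin φ).
The central angle between the endpoints is δ = arccos(p₁·p₂) ≈ 1.955 rad (112.0°).
Interpolate at f = 3/8 with slerp weights a = sin((1−f)δ)/sin δ ≈ 1.014, b = sin(fδ)/sin δ ≈ 0.722.
p = a·p₁ + b·p₂ ≈ (-0.162, -0.886, -0.435); φ = arcsin(p_z) ≈ -25.78°, λ = atan2(p_y, p_x) ≈ -100.35°.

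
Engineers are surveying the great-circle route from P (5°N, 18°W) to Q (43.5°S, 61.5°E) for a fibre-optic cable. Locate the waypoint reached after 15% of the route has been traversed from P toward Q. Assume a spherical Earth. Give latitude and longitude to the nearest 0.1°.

≈ (4.0°S, 8.8°W)

Write both endpoints as unit vectors p₁, p₂ with components (cos φ cos λ, cos φ sin λ, sin φ).
The central angle between the endpoints is δ = arccos(p₁·p₂) ≈ 1.499 rad (85.9°).
Interpolate at f = 0.15 with slerp weights a = sin((1−f)δ)/sin δ ≈ 0.959, b = sin(fδ)/sin δ ≈ 0.224.
p = a·p₁ + b·p₂ ≈ (0.986, -0.153, -0.070); φ = arcsin(p_z) ≈ -4.03°, λ = atan2(p_y, p_x) ≈ -8.80°.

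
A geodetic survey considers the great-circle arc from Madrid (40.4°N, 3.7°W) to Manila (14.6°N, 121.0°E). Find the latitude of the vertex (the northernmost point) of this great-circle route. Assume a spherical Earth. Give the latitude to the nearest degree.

≈ 51°N

The great circle lies in the plane with unit normal n̂ = (p₁ × p₂)/|p₁ × p₂|.
Here n̂_z ≈ +0.627; the vertex latitude is φ_max = arccos|n̂_z| ≈ 51.2°.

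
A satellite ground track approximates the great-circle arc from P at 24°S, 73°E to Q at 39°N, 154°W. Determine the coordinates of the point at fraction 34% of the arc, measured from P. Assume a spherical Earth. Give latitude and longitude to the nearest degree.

Write both endpoints as unit vectors p₁, p₂ with components (cos φ cos λ, cos φ sin λ, sin φ).
The central angle between the endpoints is δ = arccos(p₁·p₂) ≈ 2.404 rad (137.7°).
Interpolate at f = 0.34 with slerp weights a = sin((1−f)δ)/sin δ ≈ 1.487, b = sin(fδ)/sin δ ≈ 1.085.
p = a·p₁ + b·p₂ ≈ (-0.360, 0.930, 0.078); φ = arcsin(p_z) ≈ 4.46°, λ = atan2(p_y, p_x) ≈ 111.20°.

≈ 4°N, 111°E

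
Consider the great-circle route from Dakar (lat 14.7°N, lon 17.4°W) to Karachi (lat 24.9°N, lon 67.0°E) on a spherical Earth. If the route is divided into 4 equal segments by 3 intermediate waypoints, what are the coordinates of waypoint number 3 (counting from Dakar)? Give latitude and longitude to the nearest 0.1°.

Convert each endpoint to a unit vector on the sphere (x = cos φ cos λ, y = cos φ sin λ, z = sin φ).
The central angle between the endpoints is δ = arccos(p₁·p₂) ≈ 1.377 rad (78.9°).
Interpolate at f = 3/4 with slerp weights a = sin((1−f)δ)/sin δ ≈ 0.344, b = sin(fδ)/sin δ ≈ 0.875.
p = a·p₁ + b·p₂ ≈ (0.628, 0.631, 0.456); φ = arcsin(p_z) ≈ 27.11°, λ = atan2(p_y, p_x) ≈ 45.16°.

≈ lat 27.1°N, lon 45.2°E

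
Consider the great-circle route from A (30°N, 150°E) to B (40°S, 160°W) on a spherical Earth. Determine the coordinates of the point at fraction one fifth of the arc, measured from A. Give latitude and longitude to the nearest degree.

Convert each endpoint to a unit vector on the sphere (x = cos φ cos λ, y = cos φ sin λ, z = sin φ).
The central angle between the endpoints is δ = arccos(p₁·p₂) ≈ 1.466 rad (84.0°).
Interpolate at f = 1/5 with slerp weights a = sin((1−f)δ)/sin δ ≈ 0.927, b = sin(fδ)/sin δ ≈ 0.291.
p = a·p₁ + b·p₂ ≈ (-0.904, 0.325, 0.277); φ = arcsin(p_z) ≈ 16.06°, λ = atan2(p_y, p_x) ≈ 160.22°.

≈ (16°N, 160°E)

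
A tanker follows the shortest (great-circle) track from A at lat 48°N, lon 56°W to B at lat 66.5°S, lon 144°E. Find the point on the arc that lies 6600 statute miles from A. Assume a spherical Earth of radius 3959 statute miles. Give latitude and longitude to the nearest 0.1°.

Convert each endpoint to a unit vector on the sphere (x = cos φ cos λ, y = cos φ sin λ, z = sin φ).
The central angle between the endpoints is δ = arccos(p₁·p₂) ≈ 2.771 rad (158.8°). The total great-circle distance is δ·R ≈ 2.771 × 3959 ≈ 10972 mi, so the target fraction is f = 6600/10972 ≈ 0.602.
Interpolate at f ≈ 0.602 with slerp weights a = sin((1−f)δ)/sin δ ≈ 2.468, b = sin(fδ)/sin δ ≈ 2.751.
p = a·p₁ + b·p₂ ≈ (0.036, -0.724, -0.688); φ = arcsin(p_z) ≈ -43.50°, λ = atan2(p_y, p_x) ≈ -87.14°.

≈ lat 43.5°S, lon 87.1°W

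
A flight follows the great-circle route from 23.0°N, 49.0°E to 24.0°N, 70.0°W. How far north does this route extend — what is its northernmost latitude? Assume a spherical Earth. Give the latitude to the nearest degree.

The great circle lies in the plane with unit normal n̂ = (p₁ × p₂)/|p₁ × p₂|.
Here n̂_z ≈ -0.759; the vertex latitude is φ_max = arccos|n̂_z| ≈ 40.6°.

≈ 41°N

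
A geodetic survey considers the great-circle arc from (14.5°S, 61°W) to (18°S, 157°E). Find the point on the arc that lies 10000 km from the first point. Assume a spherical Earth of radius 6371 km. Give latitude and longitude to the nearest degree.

≈ (38°S, 163°W)

From cos δ = sin φ₁ sin φ₂ + cos φ₁ cos φ₂ cos Δλ, the central angle is δ ≈ 2.276 rad (130.4°). The total great-circle distance is δ·R ≈ 2.276 × 6371 ≈ 14500 km, so the target fraction is f = 10000/14500 ≈ 0.690.
Interpolate at f ≈ 0.690 with slerp weights a = sin((1−f)δ)/sin δ ≈ 0.852, b = sin(fδ)/sin δ ≈ 1.313.
p = a·p₁ + b·p₂ ≈ (-0.750, -0.234, -0.619); φ = arcsin(p_z) ≈ -38.26°, λ = atan2(p_y, p_x) ≈ -162.68°.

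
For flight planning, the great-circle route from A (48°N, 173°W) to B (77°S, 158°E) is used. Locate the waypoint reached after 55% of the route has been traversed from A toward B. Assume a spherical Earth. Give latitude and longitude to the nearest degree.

The haversine formula gives a central angle δ ≈ 2.205 rad (126.3°) between the endpoints.
Interpolate at f = 0.55 with slerp weights a = sin((1−f)δ)/sin δ ≈ 1.039, b = sin(fδ)/sin δ ≈ 1.163.
p = a·p₁ + b·p₂ ≈ (-0.933, 0.013, -0.360); φ = arcsin(p_z) ≈ -21.13°, λ = atan2(p_y, p_x) ≈ 179.19°.

≈ (21°S, 179°E)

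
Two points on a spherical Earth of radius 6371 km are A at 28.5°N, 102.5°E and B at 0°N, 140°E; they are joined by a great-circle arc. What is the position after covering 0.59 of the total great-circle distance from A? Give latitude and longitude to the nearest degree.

Convert each endpoint to a unit vector on the sphere (x = cos φ cos λ, y = cos φ sin λ, z = sin φ).
The central angle between the endpoints is δ = arccos(p₁·p₂) ≈ 0.799 rad (45.8°).
Interpolate at f = 0.59 with slerp weights a = sin((1−f)δ)/sin δ ≈ 0.449, b = sin(fδ)/sin δ ≈ 0.634.
p = a·p₁ + b·p₂ ≈ (-0.571, 0.793, 0.214); φ = arcsin(p_z) ≈ 12.37°, λ = atan2(p_y, p_x) ≈ 125.76°.

≈ 12°N, 126°E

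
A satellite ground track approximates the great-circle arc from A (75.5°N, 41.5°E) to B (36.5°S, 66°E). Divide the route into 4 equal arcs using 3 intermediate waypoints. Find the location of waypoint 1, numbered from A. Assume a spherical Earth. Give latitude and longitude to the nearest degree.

≈ (48°N, 56°E)

Write both endpoints as unit vectors p₁, p₂ with components (cos φ cos λ, cos φ sin λ, sin φ).
The central angle between the endpoints is δ = arccos(p₁·p₂) ≈ 1.974 rad (113.1°).
Interpolate at f = 1/4 with slerp weights a = sin((1−f)δ)/sin δ ≈ 1.083, b = sin(fδ)/sin δ ≈ 0.515.
p = a·p₁ + b·p₂ ≈ (0.372, 0.558, 0.742); φ = arcsin(p_z) ≈ 47.90°, λ = atan2(p_y, p_x) ≈ 56.34°.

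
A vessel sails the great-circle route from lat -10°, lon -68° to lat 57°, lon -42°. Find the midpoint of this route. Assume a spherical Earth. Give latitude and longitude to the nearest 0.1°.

≈ lat 24.0°, lon -58.8°

Convert each endpoint to a unit vector on the sphere (x = cos φ cos λ, y = cos φ sin λ, z = sin φ).
The central angle between the endpoints is δ = arccos(p₁·p₂) ≈ 1.228 rad (70.3°).
Interpolate at f = 1/2 with slerp weights a = sin((1−f)δ)/sin δ ≈ 0.612, b = sin(fδ)/sin δ ≈ 0.612.
p = a·p₁ + b·p₂ ≈ (0.473, -0.781, 0.407); φ = arcsin(p_z) ≈ 24.00°, λ = atan2(p_y, p_x) ≈ -58.80°.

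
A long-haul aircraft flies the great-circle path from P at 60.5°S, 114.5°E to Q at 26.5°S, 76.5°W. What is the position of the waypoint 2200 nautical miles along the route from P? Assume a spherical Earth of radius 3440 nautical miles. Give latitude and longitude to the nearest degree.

Write both endpoints as unit vectors p₁, p₂ with components (cos φ cos λ, cos φ sin λ, sin φ).
The central angle between the endpoints is δ = arccos(p₁·p₂) ≈ 1.615 rad (92.5°). The total great-circle distance is δ·R ≈ 1.615 × 3440 ≈ 5556 nmi, so the target fraction is f = 2200/5556 ≈ 0.396.
Interpolate at f ≈ 0.396 with slerp weights a = sin((1−f)δ)/sin δ ≈ 0.829, b = sin(fδ)/sin δ ≈ 0.597.
p = a·p₁ + b·p₂ ≈ (-0.044, -0.148, -0.988); φ = arcsin(p_z) ≈ -81.08°, λ = atan2(p_y, p_x) ≈ -106.66°.

≈ 81°S, 107°W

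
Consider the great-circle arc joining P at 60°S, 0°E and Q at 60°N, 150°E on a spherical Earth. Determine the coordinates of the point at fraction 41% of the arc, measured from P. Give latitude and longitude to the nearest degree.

Convert each endpoint to a unit vector on the sphere (x = cos φ cos λ, y = cos φ sin λ, z = sin φ).
The central angle between the endpoints is δ = arccos(p₁·p₂) ≈ 2.882 rad (165.1°).
Interpolate at f = 0.41 with slerp weights a = sin((1−f)δ)/sin δ ≈ 3.864, b = sin(fδ)/sin δ ≈ 3.605.
p = a·p₁ + b·p₂ ≈ (0.371, 0.901, -0.224); φ = arcsin(p_z) ≈ -12.94°, λ = atan2(p_y, p_x) ≈ 67.64°.

≈ 13°S, 68°E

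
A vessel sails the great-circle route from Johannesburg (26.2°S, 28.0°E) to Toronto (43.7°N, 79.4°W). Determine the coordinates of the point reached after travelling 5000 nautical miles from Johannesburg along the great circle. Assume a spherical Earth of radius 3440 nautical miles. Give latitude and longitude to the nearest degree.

Convert each endpoint to a unit vector on the sphere (x = cos φ cos λ, y = cos φ sin λ, z = sin φ).
The central angle between the endpoints is δ = arccos(p₁·p₂) ≈ 2.093 rad (119.9°). The total great-circle distance is δ·R ≈ 2.093 × 3440 ≈ 7201 nmi, so the target fraction is f = 5000/7201 ≈ 0.694.
Interpolate at f ≈ 0.694 with slerp weights a = sin((1−f)δ)/sin δ ≈ 0.689, b = sin(fδ)/sin δ ≈ 1.146.
p = a·p₁ + b·p₂ ≈ (0.698, -0.524, 0.488); φ = arcsin(p_z) ≈ 29.18°, λ = atan2(p_y, p_x) ≈ -36.90°.

≈ (29°N, 37°W)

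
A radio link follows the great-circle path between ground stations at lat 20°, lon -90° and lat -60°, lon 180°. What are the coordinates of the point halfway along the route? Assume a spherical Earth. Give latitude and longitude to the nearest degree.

From cos δ = sin φ₁ sin φ₂ + cos φ₁ cos φ₂ cos Δλ, the central angle is δ ≈ 1.872 rad (107.2°).
Interpolate at f = 1/2 with slerp weights a = sin((1−f)δ)/sin δ ≈ 0.843, b = sin(fδ)/sin δ ≈ 0.843.
p = a·p₁ + b·p₂ ≈ (-0.421, -0.792, -0.442); φ = arcsin(p_z) ≈ -26.21°, λ = atan2(p_y, p_x) ≈ -118.02°.

≈ lat -26°, lon -118°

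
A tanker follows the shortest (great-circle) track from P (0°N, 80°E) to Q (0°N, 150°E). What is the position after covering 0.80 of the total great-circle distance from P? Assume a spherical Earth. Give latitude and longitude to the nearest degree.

≈ (0°N, 136°E)

Convert each endpoint to a unit vector on the sphere (x = cos φ cos λ, y = cos φ sin λ, z = sin φ).
The central angle between the endpoints is δ = arccos(p₁·p₂) ≈ 1.222 rad (70.0°).
Interpolate at f = 0.80 with slerp weights a = sin((1−f)δ)/sin δ ≈ 0.257, b = sin(fδ)/sin δ ≈ 0.882.
p = a·p₁ + b·p₂ ≈ (-0.719, 0.695, 0.000); φ = arcsin(p_z) ≈ 0.00°, λ = atan2(p_y, p_x) ≈ 136.00°.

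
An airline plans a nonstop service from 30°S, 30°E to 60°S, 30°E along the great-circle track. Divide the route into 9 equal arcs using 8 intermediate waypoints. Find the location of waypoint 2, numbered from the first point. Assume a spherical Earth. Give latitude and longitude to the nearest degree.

The haversine formula gives a central angle δ ≈ 0.524 rad (30.0°) between the endpoints.
Interpolate at f = 2/9 with slerp weights a = sin((1−f)δ)/sin δ ≈ 0.792, b = sin(fδ)/sin δ ≈ 0.232.
p = a·p₁ + b·p₂ ≈ (0.695, 0.401, -0.597); φ = arcsin(p_z) ≈ -36.67°, λ = atan2(p_y, p_x) ≈ 30.00°.

≈ 37°S, 30°E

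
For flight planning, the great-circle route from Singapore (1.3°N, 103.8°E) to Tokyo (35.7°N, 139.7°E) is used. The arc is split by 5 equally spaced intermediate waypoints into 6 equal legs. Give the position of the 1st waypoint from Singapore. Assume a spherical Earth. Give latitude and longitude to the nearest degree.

From cos δ = sin φ₁ sin φ₂ + cos φ₁ cos φ₂ cos Δλ, the central angle is δ ≈ 0.835 rad (47.9°).
Interpolate at f = 1/6 with slerp weights a = sin((1−f)δ)/sin δ ≈ 0.865, b = sin(fδ)/sin δ ≈ 0.187.
p = a·p₁ + b·p₂ ≈ (-0.322, 0.938, 0.129); φ = arcsin(p_z) ≈ 7.40°, λ = atan2(p_y, p_x) ≈ 108.96°.

≈ 7°N, 109°E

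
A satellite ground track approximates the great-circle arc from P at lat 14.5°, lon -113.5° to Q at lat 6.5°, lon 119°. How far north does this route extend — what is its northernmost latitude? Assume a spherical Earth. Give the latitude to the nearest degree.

The great circle lies in the plane with unit normal n̂ = (p₁ × p₂)/|p₁ × p₂|.
Here n̂_z ≈ -0.919; the vertex latitude is φ_max = arccos|n̂_z| ≈ 23.2°.
Check via Clairaut: cos φ_max = |cos φ₁| · sin C = cos(14.5°)·sin(71.7°) ≈ 0.919, again giving ≈ 23.2°.

≈ 23°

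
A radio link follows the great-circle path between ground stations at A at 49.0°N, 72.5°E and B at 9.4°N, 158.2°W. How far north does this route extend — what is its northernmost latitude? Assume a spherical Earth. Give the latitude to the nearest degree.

≈ 58°N

The great circle lies in the plane with unit normal n̂ = (p₁ × p₂)/|p₁ × p₂|.
Here n̂_z ≈ +0.523; the vertex latitude is φ_max = arccos|n̂_z| ≈ 58.5°.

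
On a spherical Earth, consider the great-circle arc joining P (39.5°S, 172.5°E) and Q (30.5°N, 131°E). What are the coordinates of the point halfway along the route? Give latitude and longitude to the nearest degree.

≈ (5°S, 151°E)

From cos δ = sin φ₁ sin φ₂ + cos φ₁ cos φ₂ cos Δλ, the central angle is δ ≈ 1.395 rad (79.9°).
Interpolate at f = 1/2 with slerp weights a = sin((1−f)δ)/sin δ ≈ 0.652, b = sin(fδ)/sin δ ≈ 0.652.
p = a·p₁ + b·p₂ ≈ (-0.868, 0.490, -0.084); φ = arcsin(p_z) ≈ -4.81°, λ = atan2(p_y, p_x) ≈ 150.55°.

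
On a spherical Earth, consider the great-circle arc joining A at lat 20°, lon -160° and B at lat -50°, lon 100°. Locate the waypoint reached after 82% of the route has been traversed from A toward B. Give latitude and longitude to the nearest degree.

≈ lat -44°, lon 128°

From cos δ = sin φ₁ sin φ₂ + cos φ₁ cos φ₂ cos Δλ, the central angle is δ ≈ 1.946 rad (111.5°).
Interpolate at f = 0.82 with slerp weights a = sin((1−f)δ)/sin δ ≈ 0.369, b = sin(fδ)/sin δ ≈ 1.075.
p = a·p₁ + b·p₂ ≈ (-0.446, 0.562, -0.697); φ = arcsin(p_z) ≈ -44.19°, λ = atan2(p_y, p_x) ≈ 128.44°.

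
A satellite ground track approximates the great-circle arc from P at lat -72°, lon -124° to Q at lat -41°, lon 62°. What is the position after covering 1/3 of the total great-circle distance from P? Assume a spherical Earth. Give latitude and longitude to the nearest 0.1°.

≈ lat -85.4°, lon 79.8°

From cos δ = sin φ₁ sin φ₂ + cos φ₁ cos φ₂ cos Δλ, the central angle is δ ≈ 1.168 rad (66.9°).
Interpolate at f = 1/3 with slerp weights a = sin((1−f)δ)/sin δ ≈ 0.763, b = sin(fδ)/sin δ ≈ 0.413.
p = a·p₁ + b·p₂ ≈ (0.014, 0.079, -0.997); φ = arcsin(p_z) ≈ -85.38°, λ = atan2(p_y, p_x) ≈ 79.81°.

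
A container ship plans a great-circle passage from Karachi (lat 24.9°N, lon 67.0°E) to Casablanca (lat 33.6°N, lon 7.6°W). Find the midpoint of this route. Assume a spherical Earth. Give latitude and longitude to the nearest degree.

≈ lat 35°N, lon 32°E

Convert each endpoint to a unit vector on the sphere (x = cos φ cos λ, y = cos φ sin λ, z = sin φ).
The central angle between the endpoints is δ = arccos(p₁·p₂) ≈ 1.122 rad (64.3°).
Interpolate at f = 1/2 with slerp weights a = sin((1−f)δ)/sin δ ≈ 0.591, b = sin(fδ)/sin δ ≈ 0.591.
p = a·p₁ + b·p₂ ≈ (0.697, 0.428, 0.575); φ = arcsin(p_z) ≈ 35.13°, λ = atan2(p_y, p_x) ≈ 31.56°.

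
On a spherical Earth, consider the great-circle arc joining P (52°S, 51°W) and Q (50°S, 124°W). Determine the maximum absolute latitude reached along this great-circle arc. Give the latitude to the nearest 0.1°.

The great circle lies in the plane with unit normal n̂ = (p₁ × p₂)/|p₁ × p₂|.
Here n̂_z ≈ -0.545; the vertex latitude is φ_max = arccos|n̂_z| ≈ 57.0°.
Check via Clairaut: cos φ_max = |cos φ₁| · sin C = cos(52.0°)·sin(117.8°) ≈ 0.545, again giving ≈ 57.0°.

≈ 57.0°S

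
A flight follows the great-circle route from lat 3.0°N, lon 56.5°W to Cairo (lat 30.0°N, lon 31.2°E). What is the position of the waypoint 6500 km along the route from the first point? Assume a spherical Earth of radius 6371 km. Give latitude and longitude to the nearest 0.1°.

≈ lat 26.8°N, lon 0.6°W

From cos δ = sin φ₁ sin φ₂ + cos φ₁ cos φ₂ cos Δλ, the central angle is δ ≈ 1.510 rad (86.5°). The total great-circle distance is δ·R ≈ 1.510 × 6371 ≈ 9619 km, so the target fraction is f = 6500/9619 ≈ 0.676.
Interpolate at f ≈ 0.676 with slerp weights a = sin((1−f)δ)/sin δ ≈ 0.471, b = sin(fδ)/sin δ ≈ 0.854.
p = a·p₁ + b·p₂ ≈ (0.892, -0.009, 0.452); φ = arcsin(p_z) ≈ 26.84°, λ = atan2(p_y, p_x) ≈ -0.60°.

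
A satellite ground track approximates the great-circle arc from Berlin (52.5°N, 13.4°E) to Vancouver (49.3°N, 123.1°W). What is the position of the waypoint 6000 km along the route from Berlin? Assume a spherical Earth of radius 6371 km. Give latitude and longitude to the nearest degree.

From cos δ = sin φ₁ sin φ₂ + cos φ₁ cos φ₂ cos Δλ, the central angle is δ ≈ 1.252 rad (71.7°). The total great-circle distance is δ·R ≈ 1.252 × 6371 ≈ 7976 km, so the target fraction is f = 6000/7976 ≈ 0.752.
Interpolate at f ≈ 0.752 with slerp weights a = sin((1−f)δ)/sin δ ≈ 0.321, b = sin(fδ)/sin δ ≈ 0.852.
p = a·p₁ + b·p₂ ≈ (-0.113, -0.420, 0.901); φ = arcsin(p_z) ≈ 64.23°, λ = atan2(p_y, p_x) ≈ -105.05°.

≈ 64°N, 105°W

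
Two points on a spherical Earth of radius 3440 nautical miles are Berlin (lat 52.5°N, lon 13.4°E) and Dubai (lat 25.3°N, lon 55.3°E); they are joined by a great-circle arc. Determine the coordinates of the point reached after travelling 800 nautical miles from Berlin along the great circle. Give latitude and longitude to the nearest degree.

Convert each endpoint to a unit vector on the sphere (x = cos φ cos λ, y = cos φ sin λ, z = sin φ).
The central angle between the endpoints is δ = arccos(p₁·p₂) ≈ 0.725 rad (41.5°). The total great-circle distance is δ·R ≈ 0.725 × 3440 ≈ 2493 nmi, so the target fraction is f = 800/2493 ≈ 0.321.
Interpolate at f ≈ 0.321 with slerp weights a = sin((1−f)δ)/sin δ ≈ 0.713, b = sin(fδ)/sin δ ≈ 0.348.
p = a·p₁ + b·p₂ ≈ (0.601, 0.359, 0.714); φ = arcsin(p_z) ≈ 45.57°, λ = atan2(p_y, p_x) ≈ 30.85°.

≈ lat 46°N, lon 31°E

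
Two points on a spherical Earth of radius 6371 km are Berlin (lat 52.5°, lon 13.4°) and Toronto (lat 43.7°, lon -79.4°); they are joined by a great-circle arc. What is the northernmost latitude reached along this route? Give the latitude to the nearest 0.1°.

The great circle lies in the plane with unit normal n̂ = (p₁ × p₂)/|p₁ × p₂|.
Here n̂_z ≈ -0.517; the vertex latitude is φ_max = arccos|n̂_z| ≈ 58.9°.
Check via Clairaut: cos φ_max = |cos φ₁| · sin C = cos(52.5°)·sin(58.1°) ≈ 0.517, again giving ≈ 58.9°.

≈ 58.9°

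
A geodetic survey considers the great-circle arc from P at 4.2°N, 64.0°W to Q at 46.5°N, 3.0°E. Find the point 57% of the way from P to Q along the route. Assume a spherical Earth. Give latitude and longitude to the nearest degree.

Write both endpoints as unit vectors p₁, p₂ with components (cos φ cos λ, cos φ sin λ, sin φ).
The central angle between the endpoints is δ = arccos(p₁·p₂) ≈ 1.244 rad (71.3°).
Interpolate at f = 0.57 with slerp weights a = sin((1−f)δ)/sin δ ≈ 0.538, b = sin(fδ)/sin δ ≈ 0.687.
p = a·p₁ + b·p₂ ≈ (0.708, -0.458, 0.538); φ = arcsin(p_z) ≈ 32.55°, λ = atan2(p_y, p_x) ≈ -32.88°.

≈ 33°N, 33°W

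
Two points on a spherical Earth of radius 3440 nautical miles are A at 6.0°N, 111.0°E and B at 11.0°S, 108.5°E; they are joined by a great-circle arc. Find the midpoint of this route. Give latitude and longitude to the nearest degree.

Write both endpoints as unit vectors p₁, p₂ with components (cos φ cos λ, cos φ sin λ, sin φ).
The central angle between the endpoints is δ = arccos(p₁·p₂) ≈ 0.300 rad (17.2°).
Interpolate at f = 1/2 with slerp weights a = sin((1−f)δ)/sin δ ≈ 0.506, b = sin(fδ)/sin δ ≈ 0.506.
p = a·p₁ + b·p₂ ≈ (-0.338, 0.940, -0.044); φ = arcsin(p_z) ≈ -2.50°, λ = atan2(p_y, p_x) ≈ 109.76°.

≈ 3°S, 110°E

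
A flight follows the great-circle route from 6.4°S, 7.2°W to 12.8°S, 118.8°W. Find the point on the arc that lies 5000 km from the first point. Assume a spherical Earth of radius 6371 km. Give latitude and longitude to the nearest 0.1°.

≈ 15.8°S, 52.1°W

From cos δ = sin φ₁ sin φ₂ + cos φ₁ cos φ₂ cos Δλ, the central angle is δ ≈ 1.909 rad (109.4°). The total great-circle distance is δ·R ≈ 1.909 × 6371 ≈ 12164 km, so the target fraction is f = 5000/12164 ≈ 0.411.
Interpolate at f ≈ 0.411 with slerp weights a = sin((1−f)δ)/sin δ ≈ 0.956, b = sin(fδ)/sin δ ≈ 0.749.
p = a·p₁ + b·p₂ ≈ (0.591, -0.759, -0.273); φ = arcsin(p_z) ≈ -15.82°, λ = atan2(p_y, p_x) ≈ -52.11°.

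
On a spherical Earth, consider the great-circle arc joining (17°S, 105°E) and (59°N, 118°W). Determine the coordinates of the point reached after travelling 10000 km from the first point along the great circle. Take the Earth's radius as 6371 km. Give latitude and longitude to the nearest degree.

≈ (59°N, 164°E)

From cos δ = sin φ₁ sin φ₂ + cos φ₁ cos φ₂ cos Δλ, the central angle is δ ≈ 2.228 rad (127.6°). The total great-circle distance is δ·R ≈ 2.228 × 6371 ≈ 14194 km, so the target fraction is f = 10000/14194 ≈ 0.705.
Interpolate at f ≈ 0.705 with slerp weights a = sin((1−f)δ)/sin δ ≈ 0.773, b = sin(fδ)/sin δ ≈ 1.263.
p = a·p₁ + b·p₂ ≈ (-0.497, 0.139, 0.857); φ = arcsin(p_z) ≈ 58.95°, λ = atan2(p_y, p_x) ≈ 164.32°.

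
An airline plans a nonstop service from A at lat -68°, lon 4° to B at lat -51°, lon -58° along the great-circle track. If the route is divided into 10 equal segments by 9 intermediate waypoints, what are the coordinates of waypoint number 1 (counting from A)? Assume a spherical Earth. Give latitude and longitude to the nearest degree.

From cos δ = sin φ₁ sin φ₂ + cos φ₁ cos φ₂ cos Δλ, the central angle is δ ≈ 0.589 rad (33.8°).
Interpolate at f = 1/10 with slerp weights a = sin((1−f)δ)/sin δ ≈ 0.910, b = sin(fδ)/sin δ ≈ 0.106.
p = a·p₁ + b·p₂ ≈ (0.375, -0.033, -0.926); φ = arcsin(p_z) ≈ -67.86°, λ = atan2(p_y, p_x) ≈ -4.99°.

≈ lat -68°, lon -5°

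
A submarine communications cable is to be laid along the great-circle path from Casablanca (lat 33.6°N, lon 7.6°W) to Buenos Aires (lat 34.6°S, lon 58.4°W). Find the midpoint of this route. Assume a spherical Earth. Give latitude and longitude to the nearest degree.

Write both endpoints as unit vectors p₁, p₂ with components (cos φ cos λ, cos φ sin λ, sin φ).
The central angle between the endpoints is δ = arccos(p₁·p₂) ≈ 1.451 rad (83.2°).
Interpolate at f = 1/2 with slerp weights a = sin((1−f)δ)/sin δ ≈ 0.668, b = sin(fδ)/sin δ ≈ 0.668.
p = a·p₁ + b·p₂ ≈ (0.840, -0.542, -0.010); φ = arcsin(p_z) ≈ -0.55°, λ = atan2(p_y, p_x) ≈ -32.84°.

≈ lat 1°S, lon 33°W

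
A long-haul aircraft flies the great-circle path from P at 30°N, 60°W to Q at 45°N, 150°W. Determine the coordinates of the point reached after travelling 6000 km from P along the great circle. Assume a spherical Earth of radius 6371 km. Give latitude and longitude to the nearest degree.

Convert each endpoint to a unit vector on the sphere (x = cos φ cos λ, y = cos φ sin λ, z = sin φ).
The central angle between the endpoints is δ = arccos(p₁·p₂) ≈ 1.209 rad (69.3°). The total great-circle distance is δ·R ≈ 1.209 × 6371 ≈ 7705 km, so the target fraction is f = 6000/7705 ≈ 0.779.
Interpolate at f ≈ 0.779 with slerp weights a = sin((1−f)δ)/sin δ ≈ 0.283, b = sin(fδ)/sin δ ≈ 0.864.
p = a·p₁ + b·p₂ ≈ (-0.407, -0.518, 0.753); φ = arcsin(p_z) ≈ 48.82°, λ = atan2(p_y, p_x) ≈ -128.17°.

≈ 49°N, 128°W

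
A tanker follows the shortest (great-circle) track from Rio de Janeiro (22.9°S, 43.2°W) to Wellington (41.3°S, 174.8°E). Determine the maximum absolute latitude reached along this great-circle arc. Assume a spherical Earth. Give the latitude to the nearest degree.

≈ 64°S

The great circle lies in the plane with unit normal n̂ = (p₁ × p₂)/|p₁ × p₂|.
Here n̂_z ≈ -0.445; the vertex latitude is φ_max = arccos|n̂_z| ≈ 63.6°.
Check via Clairaut: cos φ_max = |cos φ₁| · sin C = cos(22.9°)·sin(151.1°) ≈ 0.445, again giving ≈ 63.6°.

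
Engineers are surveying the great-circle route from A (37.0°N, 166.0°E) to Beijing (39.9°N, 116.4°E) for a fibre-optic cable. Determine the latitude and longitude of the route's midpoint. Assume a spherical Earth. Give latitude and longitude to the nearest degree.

≈ (41°N, 142°E)

Write both endpoints as unit vectors p₁, p₂ with components (cos φ cos λ, cos φ sin λ, sin φ).
The central angle between the endpoints is δ = arccos(p₁·p₂) ≈ 0.671 rad (38.5°).
Interpolate at f = 1/2 with slerp weights a = sin((1−f)δ)/sin δ ≈ 0.530, b = sin(fδ)/sin δ ≈ 0.530.
p = a·p₁ + b·p₂ ≈ (-0.591, 0.466, 0.658); φ = arcsin(p_z) ≈ 41.17°, λ = atan2(p_y, p_x) ≈ 141.73°.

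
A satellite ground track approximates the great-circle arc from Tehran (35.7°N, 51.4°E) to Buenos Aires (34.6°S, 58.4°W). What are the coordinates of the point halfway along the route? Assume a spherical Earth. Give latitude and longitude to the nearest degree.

Write both endpoints as unit vectors p₁, p₂ with components (cos φ cos λ, cos φ sin λ, sin φ).
The central angle between the endpoints is δ = arccos(p₁·p₂) ≈ 2.163 rad (123.9°).
Interpolate at f = 1/2 with slerp weights a = sin((1−f)δ)/sin δ ≈ 1.063, b = sin(fδ)/sin δ ≈ 1.063.
p = a·p₁ + b·p₂ ≈ (0.997, -0.071, 0.017); φ = arcsin(p_z) ≈ 0.96°, λ = atan2(p_y, p_x) ≈ -4.05°.

≈ (1°N, 4°W)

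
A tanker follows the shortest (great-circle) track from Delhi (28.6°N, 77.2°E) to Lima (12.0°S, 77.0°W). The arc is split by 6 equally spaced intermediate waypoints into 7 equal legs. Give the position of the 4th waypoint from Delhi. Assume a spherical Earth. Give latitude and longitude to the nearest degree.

≈ 27°N, 24°W

Write both endpoints as unit vectors p₁, p₂ with components (cos φ cos λ, cos φ sin λ, sin φ).
The central angle between the endpoints is δ = arccos(p₁·p₂) ≈ 2.632 rad (150.8°).
Interpolate at f = 4/7 with slerp weights a = sin((1−f)δ)/sin δ ≈ 1.851, b = sin(fδ)/sin δ ≈ 2.044.
p = a·p₁ + b·p₂ ≈ (0.810, -0.363, 0.461); φ = arcsin(p_z) ≈ 27.45°, λ = atan2(p_y, p_x) ≈ -24.17°.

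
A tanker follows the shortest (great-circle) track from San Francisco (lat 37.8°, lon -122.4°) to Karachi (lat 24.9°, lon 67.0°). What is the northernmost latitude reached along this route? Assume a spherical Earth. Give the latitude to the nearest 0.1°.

≈ 82.5°

The great circle lies in the plane with unit normal n̂ = (p₁ × p₂)/|p₁ × p₂|.
Here n̂_z ≈ -0.131; the vertex latitude is φ_max = arccos|n̂_z| ≈ 82.5°.
Check via Clairaut: cos φ_max = |cos φ₁| · sin C = cos(37.8°)·sin(9.5°) ≈ 0.131, again giving ≈ 82.5°.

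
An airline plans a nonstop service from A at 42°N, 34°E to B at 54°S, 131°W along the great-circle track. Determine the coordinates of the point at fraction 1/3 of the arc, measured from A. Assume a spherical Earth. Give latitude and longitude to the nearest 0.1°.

Convert each endpoint to a unit vector on the sphere (x = cos φ cos λ, y = cos φ sin λ, z = sin φ).
The central angle between the endpoints is δ = arccos(p₁·p₂) ≈ 2.870 rad (164.4°).
Interpolate at f = 1/3 with slerp weights a = sin((1−f)δ)/sin δ ≈ 3.508, b = sin(fδ)/sin δ ≈ 3.043.
p = a·p₁ + b·p₂ ≈ (0.988, 0.108, -0.115); φ = arcsin(p_z) ≈ -6.59°, λ = atan2(p_y, p_x) ≈ 6.22°.

≈ 6.6°S, 6.2°E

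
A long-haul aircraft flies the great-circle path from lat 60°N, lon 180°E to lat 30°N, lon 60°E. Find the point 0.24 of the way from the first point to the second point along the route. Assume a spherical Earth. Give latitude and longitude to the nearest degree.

≈ lat 67°N, lon 140°E

Convert each endpoint to a unit vector on the sphere (x = cos φ cos λ, y = cos φ sin λ, z = sin φ).
The central angle between the endpoints is δ = arccos(p₁·p₂) ≈ 1.353 rad (77.5°).
Interpolate at f = 0.24 with slerp weights a = sin((1−f)δ)/sin δ ≈ 0.877, b = sin(fδ)/sin δ ≈ 0.327.
p = a·p₁ + b·p₂ ≈ (-0.297, 0.245, 0.923); φ = arcsin(p_z) ≈ 67.35°, λ = atan2(p_y, p_x) ≈ 140.48°.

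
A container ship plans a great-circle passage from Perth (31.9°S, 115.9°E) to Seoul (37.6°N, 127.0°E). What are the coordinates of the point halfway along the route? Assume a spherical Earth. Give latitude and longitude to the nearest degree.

≈ 3°N, 121°E

From cos δ = sin φ₁ sin φ₂ + cos φ₁ cos φ₂ cos Δλ, the central angle is δ ≈ 1.226 rad (70.3°).
Interpolate at f = 1/2 with slerp weights a = sin((1−f)δ)/sin δ ≈ 0.611, b = sin(fδ)/sin δ ≈ 0.611.
p = a·p₁ + b·p₂ ≈ (-0.518, 0.854, 0.050); φ = arcsin(p_z) ≈ 2.86°, λ = atan2(p_y, p_x) ≈ 121.26°.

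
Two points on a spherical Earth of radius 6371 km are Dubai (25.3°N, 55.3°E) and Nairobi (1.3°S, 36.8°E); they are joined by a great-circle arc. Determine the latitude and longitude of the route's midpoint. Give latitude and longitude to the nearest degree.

Convert each endpoint to a unit vector on the sphere (x = cos φ cos λ, y = cos φ sin λ, z = sin φ).
The central angle between the endpoints is δ = arccos(p₁·p₂) ≈ 0.560 rad (32.1°).
Interpolate at f = 1/2 with slerp weights a = sin((1−f)δ)/sin δ ≈ 0.520, b = sin(fδ)/sin δ ≈ 0.520.
p = a·p₁ + b·p₂ ≈ (0.684, 0.698, 0.211); φ = arcsin(p_z) ≈ 12.15°, λ = atan2(p_y, p_x) ≈ 45.58°.

≈ 12°N, 46°E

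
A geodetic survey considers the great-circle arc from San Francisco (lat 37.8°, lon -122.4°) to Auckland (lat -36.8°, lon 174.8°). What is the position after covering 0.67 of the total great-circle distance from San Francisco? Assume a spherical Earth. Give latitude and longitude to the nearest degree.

Convert each endpoint to a unit vector on the sphere (x = cos φ cos λ, y = cos φ sin λ, z = sin φ).
The central angle between the endpoints is δ = arccos(p₁·p₂) ≈ 1.649 rad (94.5°).
Interpolate at f = 0.67 with slerp weights a = sin((1−f)δ)/sin δ ≈ 0.519, b = sin(fδ)/sin δ ≈ 0.896.
p = a·p₁ + b·p₂ ≈ (-0.934, -0.281, -0.219); φ = arcsin(p_z) ≈ -12.62°, λ = atan2(p_y, p_x) ≈ -163.24°.

≈ lat -13°, lon -163°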